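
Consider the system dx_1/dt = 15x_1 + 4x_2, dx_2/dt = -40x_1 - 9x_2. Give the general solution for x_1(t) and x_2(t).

Coefficient matrix A = [[15, 4], [-40, -9]].
Characteristic polynomial det(A - λI) = λ^2 - 6λ + 25 = 0.
Eigenvalues λ = 3 ± 4i (complex conjugate pair).
For λ=3+4i: an eigenvector is (-1,3) - i(0,1) = (-1, 3 - i).
A real fundamental pair from Re and Im of e^((3+4i)t)v: X_1 = e^(3t)(cos(4t)·(-1,3) + sin(4t)·(0,1)), X_2 = e^(3t)(sin(4t)·(-1,3) - cos(4t)·(0,1)).
General solution: K_1X_1 + K_2X_2.

x_1(t) = -K_1e^(3t)cos(4t) - K_2e^(3t)sin(4t), x_2(t) = K_1e^(3t)sin(4t) + 3K_1e^(3t)cos(4t) + 3K_2e^(3t)sin(4t) - K_2e^(3t)cos(4t)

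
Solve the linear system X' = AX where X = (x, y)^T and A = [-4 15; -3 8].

Coefficient matrix A = [[-4, 15], [-3, 8]].
Characteristic polynomial det(A - λI) = λ^2 - 4λ + 13 = 0.
Eigenvalues λ = 2 ± 3i (complex conjugate pair).
For λ=2+3i: an eigenvector is (-1,0) - i(2,1) = (-1 - 2i, 0 - i).
A real fundamental pair from Re and Im of e^((2+3i)t)v: X_1 = e^(2t)(cos(3t)·(-1,0) + sin(3t)·(2,1)), X_2 = e^(2t)(sin(3t)·(-1,0) - cos(3t)·(2,1)).
General solution: C_1X_1 + C_2X_2.

x(t) = 2C_1e^(2t)sin(3t) - C_1e^(2t)cos(3t) - C_2e^(2t)sin(3t) - 2C_2e^(2t)cos(3t), y(t) = C_1e^(2t)sin(3t) - C_2e^(2t)cos(3t)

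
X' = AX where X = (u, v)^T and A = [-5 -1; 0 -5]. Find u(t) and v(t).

u(t) = c_1e^(-5t) + c_2te^(-5t) - c_2e^(-5t), v(t) = -c_2e^(-5t)

Coefficient matrix A = [[-5, -1], [0, -5]].
Characteristic polynomial det(A - λI) = λ^2 + 10λ + 25 = 0.
Single eigenvalue λ = -5 with algebraic multiplicity 2.
Eigenvector v = (1,0); generalized eigenvector w with (A-λI)w=v is (-1,-1).
General solution: e^(-5t)[c_1·v + c_2·(t·v + w)].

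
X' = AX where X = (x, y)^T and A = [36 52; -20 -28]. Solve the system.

x(t) = 2C_1e^(4t)sin(4t) - 3C_1e^(4t)cos(4t) - 3C_2e^(4t)sin(4t) - 2C_2e^(4t)cos(4t), y(t) = -C_1e^(4t)sin(4t) + 2C_1e^(4t)cos(4t) + 2C_2e^(4t)sin(4t) + C_2e^(4t)cos(4t)

Coefficient matrix A = [[36, 52], [-20, -28]].
Characteristic polynomial det(A - λI) = λ^2 - 8λ + 32 = 0.
Eigenvalues λ = 4 ± 4i (complex conjugate pair).
For λ=4+4i: an eigenvector is (-3,2) - i(2,-1) = (-3 - 2i, 2 + i).
A real fundamental pair from Re and Im of e^((4+4i)t)v: X_1 = e^(4t)(cos(4t)·(-3,2) + sin(4t)·(2,-1)), X_2 = e^(4t)(sin(4t)·(-3,2) - cos(4t)·(2,-1)).
General solution: C_1X_1 + C_2X_2.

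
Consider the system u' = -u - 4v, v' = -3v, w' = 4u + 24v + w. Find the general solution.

Coefficient matrix A = [[-1, -4, 0], [0, -3, 0], [4, 24, 1]].
det(A - λI) = 0 gives eigenvalues λ = -1, -3, 1.
For λ=-1: eigenvector (1,0,-2).
For λ=-3: eigenvector (2,1,-8).
For λ=1: eigenvector (0,0,1).
General solution: K_1e^(-t)(1,0,-2) + K_2e^(-3t)(2,1,-8) + K_3e^(t)(0,0,1).

u(t) = K_1e^(-t) + 2K_2e^(-3t), v(t) = K_2e^(-3t), w(t) = -2K_1e^(-t) - 8K_2e^(-3t) + K_3e^(t)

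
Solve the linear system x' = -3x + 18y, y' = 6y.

Coefficient matrix A = [[-3, 18], [0, 6]].
Characteristic polynomial det(A - λI) = λ^2 - 3λ - 18 = 0.
Eigenvalues λ = 6, -3.
For λ=6: (A-λI) row 1 is [-9, 18], so an eigenvector is (-2, -1).
For λ=-3: (A-λI) row 1 is [0, 18], so an eigenvector is (1, 0).
General solution: C_1e^(6t)(-2,-1) + C_2e^(-3t)(1,0).

x(t) = -2C_1e^(6t) + C_2e^(-3t), y(t) = -C_1e^(6t)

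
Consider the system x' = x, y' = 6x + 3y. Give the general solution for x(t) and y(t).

x(t) = C_2e^(t), y(t) = -C_1e^(3t) - 3C_2e^(t)

Coefficient matrix A = [[1, 0], [6, 3]].
Characteristic polynomial det(A - λI) = λ^2 - 4λ + 3 = 0.
Eigenvalues λ = 3, 1.
For λ=3: (A-λI) row 1 is [-2, 0], so an eigenvector is (0, -1).
For λ=1: (A-λI) row 2 is [6, 2], so an eigenvector is (1, -3).
General solution: C_1e^(3t)(0,-1) + C_2e^(t)(1,-3).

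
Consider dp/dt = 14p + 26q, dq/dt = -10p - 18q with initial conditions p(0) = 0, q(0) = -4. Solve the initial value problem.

p(t) = -52e^(-2t)sin(2t), q(t) = 32e^(-2t)sin(2t) - 4e^(-2t)cos(2t)

Coefficient matrix A = [[14, 26], [-10, -18]].
Characteristic polynomial det(A - λI) = λ^2 + 4λ + 8 = 0.
Eigenvalues λ = -2 ± 2i (complex conjugate pair).
For λ=-2+2i: an eigenvector is (3,-2) - i(-2,1) = (3 + 2i, -2 - i).
A real fundamental pair from Re and Im of e^((-2+2i)t)v: X_1 = e^(-2t)(cos(2t)·(3,-2) + sin(2t)·(-2,1)), X_2 = e^(-2t)(sin(2t)·(3,-2) - cos(2t)·(-2,1)).
General solution: K_1X_1 + K_2X_2.
Applying p(0)=0, q(0)=-4 gives K_1=8, K_2=-12.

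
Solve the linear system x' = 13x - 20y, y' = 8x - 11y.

x(t) = -2c_1e^(t)sin(4t) + c_1e^(t)cos(4t) + c_2e^(t)sin(4t) + 2c_2e^(t)cos(4t), y(t) = -c_1e^(t)sin(4t) + c_1e^(t)cos(4t) + c_2e^(t)sin(4t) + c_2e^(t)cos(4t)

Coefficient matrix A = [[13, -20], [8, -11]].
Characteristic polynomial det(A - λI) = λ^2 - 2λ + 17 = 0.
Eigenvalues λ = 1 ± 4i (complex conjugate pair).
For λ=1+4i: an eigenvector is (1,1) - i(-2,-1) = (1 + 2i, 1 + i).
A real fundamental pair from Re and Im of e^((1+4i)t)v: X_1 = e^(t)(cos(4t)·(1,1) + sin(4t)·(-2,-1)), X_2 = e^(t)(sin(4t)·(1,1) - cos(4t)·(-2,-1)).
General solution: c_1X_1 + c_2X_2.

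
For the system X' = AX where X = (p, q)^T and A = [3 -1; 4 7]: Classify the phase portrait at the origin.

unstable improper node

A = [[3,-1],[4,7]]; det(A-λI) = λ^2 - 10λ + 25.
repeated λ = 5 with a single eigenvector.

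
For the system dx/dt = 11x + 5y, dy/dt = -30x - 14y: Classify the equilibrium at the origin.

A = [[11,5],[-30,-14]]; det(A-λI) = λ^2 + 3λ - 4.
λ = -4, 1: opposite signs.

saddle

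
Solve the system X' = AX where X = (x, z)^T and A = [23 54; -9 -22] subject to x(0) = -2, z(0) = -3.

Coefficient matrix A = [[23, 54], [-9, -22]].
Characteristic polynomial det(A - λI) = λ^2 - λ - 20 = 0.
Eigenvalues λ = -4, 5.
For λ=-4: (A-λI) row 1 is [27, 54], so an eigenvector is (-2, 1).
For λ=5: (A-λI) row 1 is [18, 54], so an eigenvector is (3, -1).
General solution: K_1e^(-4t)(-2,1) + K_2e^(5t)(3,-1).
Applying x(0)=-2, z(0)=-3 gives K_1=-11, K_2=-8.

x(t) = -24e^(5t) + 22e^(-4t), z(t) = 8e^(5t) - 11e^(-4t)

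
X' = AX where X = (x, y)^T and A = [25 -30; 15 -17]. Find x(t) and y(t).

x(t) = -3K_1e^(4t)sin(3t) + K_1e^(4t)cos(3t) + K_2e^(4t)sin(3t) + 3K_2e^(4t)cos(3t), y(t) = -2K_1e^(4t)sin(3t) + K_1e^(4t)cos(3t) + K_2e^(4t)sin(3t) + 2K_2e^(4t)cos(3t)

Coefficient matrix A = [[25, -30], [15, -17]].
Characteristic polynomial det(A - λI) = λ^2 - 8λ + 25 = 0.
Eigenvalues λ = 4 ± 3i (complex conjugate pair).
For λ=4+3i: an eigenvector is (1,1) - i(-3,-2) = (1 + 3i, 1 + 2i).
A real fundamental pair from Re and Im of e^((4+3i)t)v: X_1 = e^(4t)(cos(3t)·(1,1) + sin(3t)·(-3,-2)), X_2 = e^(4t)(sin(3t)·(1,1) - cos(3t)·(-3,-2)).
General solution: K_1X_1 + K_2X_2.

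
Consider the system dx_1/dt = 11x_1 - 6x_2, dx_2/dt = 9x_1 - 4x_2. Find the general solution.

x_1(t) = c_1e^(5t) + 2c_2e^(2t), x_2(t) = c_1e^(5t) + 3c_2e^(2t)

Coefficient matrix A = [[11, -6], [9, -4]].
Characteristic polynomial det(A - λI) = λ^2 - 7λ + 10 = 0.
Eigenvalues λ = 5, 2.
For λ=5: (A-λI) row 1 is [6, -6], so an eigenvector is (1, 1).
For λ=2: (A-λI) row 1 is [9, -6], so an eigenvector is (2, 3).
General solution: c_1e^(5t)(1,1) + c_2e^(2t)(2,3).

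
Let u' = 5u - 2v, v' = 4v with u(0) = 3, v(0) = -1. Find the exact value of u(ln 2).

128

A = [[5,-2],[0,4]]; eigenvalues λ = 4, 5.
Eigenvectors: (2,1) for λ=4, (-1,0) for λ=5.
From the initial condition, c_1 = -1, c_2 = -5.
u(ln 2) = (-1)(2^4)(2) + (-5)(2^5)(-1) = 128.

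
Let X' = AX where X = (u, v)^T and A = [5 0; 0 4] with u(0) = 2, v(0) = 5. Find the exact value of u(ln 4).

A = [[5,0],[0,4]]; eigenvalues λ = 4, 5.
Eigenvectors: (0,1) for λ=4, (-1,0) for λ=5.
From the initial condition, c_1 = 5, c_2 = -2.
u(ln 4) = (5)(4^4)(0) + (-2)(4^5)(-1) = 2048.

2048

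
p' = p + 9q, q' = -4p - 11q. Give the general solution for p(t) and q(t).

p(t) = 3C_1e^(-5t) + 3C_2te^(-5t) + 2C_2e^(-5t), q(t) = -2C_1e^(-5t) - 2C_2te^(-5t) - C_2e^(-5t)

Coefficient matrix A = [[1, 9], [-4, -11]].
Characteristic polynomial det(A - λI) = λ^2 + 10λ + 25 = 0.
Single eigenvalue λ = -5 with algebraic multiplicity 2.
Eigenvector v = (3,-2); generalized eigenvector w with (A-λI)w=v is (2,-1).
General solution: e^(-5t)[C_1·v + C_2·(t·v + w)].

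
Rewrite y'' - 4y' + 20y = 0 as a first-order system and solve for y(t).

y(t) = c_1e^(2t)cos(4t) + c_2e^(2t)sin(4t)

Let x_1 = y, x_2 = y'. Then x_1' = x_2 and x_2' = -20x_1 + 4x_2.
A = [[0,1],[-20,4]]; det(A-λI) = λ^2 - 4λ + 20.
Eigenvalues λ = 2 ± 4i.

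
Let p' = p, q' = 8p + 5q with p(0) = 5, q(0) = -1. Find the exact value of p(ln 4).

A = [[1,0],[8,5]]; eigenvalues λ = 5, 1.
Eigenvectors: (0,1) for λ=5, (1,-2) for λ=1.
From the initial condition, c_1 = 9, c_2 = 5.
p(ln 4) = (9)(4^5)(0) + (5)(4^1)(1) = 20.

20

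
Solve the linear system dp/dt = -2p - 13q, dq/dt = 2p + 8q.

Coefficient matrix A = [[-2, -13], [2, 8]].
Characteristic polynomial det(A - λI) = λ^2 - 6λ + 10 = 0.
Eigenvalues λ = 3 ± i (complex conjugate pair).
For λ=3+i: an eigenvector is (2,-1) - i(3,-1) = (2 - 3i, -1 + i).
A real fundamental pair from Re and Im of e^((3+i)t)v: X_1 = e^(3t)(cos(t)·(2,-1) + sin(t)·(3,-1)), X_2 = e^(3t)(sin(t)·(2,-1) - cos(t)·(3,-1)).
General solution: K_1X_1 + K_2X_2.

p(t) = 3K_1e^(3t)sin(t) + 2K_1e^(3t)cos(t) + 2K_2e^(3t)sin(t) - 3K_2e^(3t)cos(t), q(t) = -K_1e^(3t)sin(t) - K_1e^(3t)cos(t) - K_2e^(3t)sin(t) + K_2e^(3t)cos(t)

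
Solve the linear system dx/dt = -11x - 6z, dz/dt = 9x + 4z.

Coefficient matrix A = [[-11, -6], [9, 4]].
Characteristic polynomial det(A - λI) = λ^2 + 7λ + 10 = 0.
Eigenvalues λ = -2, -5.
For λ=-2: (A-λI) row 1 is [-9, -6], so an eigenvector is (2, -3).
For λ=-5: (A-λI) row 1 is [-6, -6], so an eigenvector is (1, -1).
General solution: K_1e^(-2t)(2,-3) + K_2e^(-5t)(1,-1).

x(t) = 2K_1e^(-2t) + K_2e^(-5t), z(t) = -3K_1e^(-2t) - K_2e^(-5t)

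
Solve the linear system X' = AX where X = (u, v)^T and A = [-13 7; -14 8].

Coefficient matrix A = [[-13, 7], [-14, 8]].
Characteristic polynomial det(A - λI) = λ^2 + 5λ - 6 = 0.
Eigenvalues λ = -6, 1.
For λ=-6: (A-λI) row 1 is [-7, 7], so an eigenvector is (-1, -1).
For λ=1: (A-λI) row 1 is [-14, 7], so an eigenvector is (-1, -2).
General solution: c_1e^(-6t)(-1,-1) + c_2e^(t)(-1,-2).

u(t) = -c_1e^(-6t) - c_2e^(t), v(t) = -c_1e^(-6t) - 2c_2e^(t)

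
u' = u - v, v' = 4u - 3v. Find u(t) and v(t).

Coefficient matrix A = [[1, -1], [4, -3]].
Characteristic polynomial det(A - λI) = λ^2 + 2λ + 1 = 0.
Single eigenvalue λ = -1 with algebraic multiplicity 2.
Eigenvector v = (1,2); generalized eigenvector w with (A-λI)w=v is (0,-1).
General solution: e^(-t)[C_1·v + C_2·(t·v + w)].

u(t) = C_1e^(-t) + C_2te^(-t), v(t) = 2C_1e^(-t) + 2C_2te^(-t) - C_2e^(-t)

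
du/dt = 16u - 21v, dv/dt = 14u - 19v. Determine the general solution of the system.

u(t) = C_1e^(-5t) + 3C_2e^(2t), v(t) = C_1e^(-5t) + 2C_2e^(2t)

Coefficient matrix A = [[16, -21], [14, -19]].
Characteristic polynomial det(A - λI) = λ^2 + 3λ - 10 = 0.
Eigenvalues λ = -5, 2.
For λ=-5: (A-λI) row 1 is [21, -21], so an eigenvector is (1, 1).
For λ=2: (A-λI) row 1 is [14, -21], so an eigenvector is (3, 2).
General solution: C_1e^(-5t)(1,1) + C_2e^(2t)(3,2).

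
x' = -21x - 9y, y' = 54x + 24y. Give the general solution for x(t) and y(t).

Coefficient matrix A = [[-21, -9], [54, 24]].
Characteristic polynomial det(A - λI) = λ^2 - 3λ - 18 = 0.
Eigenvalues λ = -3, 6.
For λ=-3: (A-λI) row 1 is [-18, -9], so an eigenvector is (1, -2).
For λ=6: (A-λI) row 1 is [-27, -9], so an eigenvector is (1, -3).
General solution: K_1e^(-3t)(1,-2) + K_2e^(6t)(1,-3).

x(t) = K_1e^(-3t) + K_2e^(6t), y(t) = -2K_1e^(-3t) - 3K_2e^(6t)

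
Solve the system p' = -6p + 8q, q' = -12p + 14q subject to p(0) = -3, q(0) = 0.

Coefficient matrix A = [[-6, 8], [-12, 14]].
Characteristic polynomial det(A - λI) = λ^2 - 8λ + 12 = 0.
Eigenvalues λ = 6, 2.
For λ=6: (A-λI) row 1 is [-12, 8], so an eigenvector is (2, 3).
For λ=2: (A-λI) row 1 is [-8, 8], so an eigenvector is (-1, -1).
General solution: C_1e^(6t)(2,3) + C_2e^(2t)(-1,-1).
Applying p(0)=-3, q(0)=0 gives C_1=3, C_2=9.

p(t) = 6e^(6t) - 9e^(2t), q(t) = 9e^(6t) - 9e^(2t)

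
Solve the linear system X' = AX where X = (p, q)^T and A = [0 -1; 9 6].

Coefficient matrix A = [[0, -1], [9, 6]].
Characteristic polynomial det(A - λI) = λ^2 - 6λ + 9 = 0.
Single eigenvalue λ = 3 with algebraic multiplicity 2.
Eigenvector v = (1,-3); generalized eigenvector w with (A-λI)w=v is (0,-1).
General solution: e^(3t)[K_1·v + K_2·(t·v + w)].

p(t) = K_1e^(3t) + K_2te^(3t), q(t) = -3K_1e^(3t) - 3K_2te^(3t) - K_2e^(3t)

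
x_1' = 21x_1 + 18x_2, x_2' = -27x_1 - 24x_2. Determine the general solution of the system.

x_1(t) = -2c_1e^(-6t) - c_2e^(3t), x_2(t) = 3c_1e^(-6t) + c_2e^(3t)

Coefficient matrix A = [[21, 18], [-27, -24]].
Characteristic polynomial det(A - λI) = λ^2 + 3λ - 18 = 0.
Eigenvalues λ = -6, 3.
For λ=-6: (A-λI) row 1 is [27, 18], so an eigenvector is (-2, 3).
For λ=3: (A-λI) row 1 is [18, 18], so an eigenvector is (-1, 1).
General solution: c_1e^(-6t)(-2,3) + c_2e^(3t)(-1,1).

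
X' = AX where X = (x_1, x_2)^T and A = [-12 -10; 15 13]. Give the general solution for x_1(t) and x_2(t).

x_1(t) = K_1e^(-2t) + 2K_2e^(3t), x_2(t) = -K_1e^(-2t) - 3K_2e^(3t)

Coefficient matrix A = [[-12, -10], [15, 13]].
Characteristic polynomial det(A - λI) = λ^2 - λ - 6 = 0.
Eigenvalues λ = -2, 3.
For λ=-2: (A-λI) row 1 is [-10, -10], so an eigenvector is (1, -1).
For λ=3: (A-λI) row 1 is [-15, -10], so an eigenvector is (2, -3).
General solution: K_1e^(-2t)(1,-1) + K_2e^(3t)(2,-3).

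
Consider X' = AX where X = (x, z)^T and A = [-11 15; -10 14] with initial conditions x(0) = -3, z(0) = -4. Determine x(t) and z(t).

Coefficient matrix A = [[-11, 15], [-10, 14]].
Characteristic polynomial det(A - λI) = λ^2 - 3λ - 4 = 0.
Eigenvalues λ = 4, -1.
For λ=4: (A-λI) row 1 is [-15, 15], so an eigenvector is (-1, -1).
For λ=-1: (A-λI) row 1 is [-10, 15], so an eigenvector is (-3, -2).
General solution: C_1e^(4t)(-1,-1) + C_2e^(-t)(-3,-2).
Applying x(0)=-3, z(0)=-4 gives C_1=6, C_2=-1.

x(t) = -6e^(4t) + 3e^(-t), z(t) = -6e^(4t) + 2e^(-t)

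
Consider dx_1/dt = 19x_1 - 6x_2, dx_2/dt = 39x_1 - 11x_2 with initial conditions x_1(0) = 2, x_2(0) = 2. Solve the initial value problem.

Coefficient matrix A = [[19, -6], [39, -11]].
Characteristic polynomial det(A - λI) = λ^2 - 8λ + 25 = 0.
Eigenvalues λ = 4 ± 3i (complex conjugate pair).
For λ=4+3i: an eigenvector is (-1,-3) - i(1,2) = (-1 - i, -3 - 2i).
A real fundamental pair from Re and Im of e^((4+3i)t)v: X_1 = e^(4t)(cos(3t)·(-1,-3) + sin(3t)·(1,2)), X_2 = e^(4t)(sin(3t)·(-1,-3) - cos(3t)·(1,2)).
General solution: K_1X_1 + K_2X_2.
Applying x_1(0)=2, x_2(0)=2 gives K_1=2, K_2=-4.

x_1(t) = 6e^(4t)sin(3t) + 2e^(4t)cos(3t), x_2(t) = 16e^(4t)sin(3t) + 2e^(4t)cos(3t)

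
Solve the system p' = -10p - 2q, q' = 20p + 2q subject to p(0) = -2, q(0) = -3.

p(t) = 9e^(-4t)sin(2t) - 2e^(-4t)cos(2t), q(t) = -29e^(-4t)sin(2t) - 3e^(-4t)cos(2t)

Coefficient matrix A = [[-10, -2], [20, 2]].
Characteristic polynomial det(A - λI) = λ^2 + 8λ + 20 = 0.
Eigenvalues λ = -4 ± 2i (complex conjugate pair).
For λ=-4+2i: an eigenvector is (1,-3) - i(0,1) = (1, -3 - i).
A real fundamental pair from Re and Im of e^((-4+2i)t)v: X_1 = e^(-4t)(cos(2t)·(1,-3) + sin(2t)·(0,1)), X_2 = e^(-4t)(sin(2t)·(1,-3) - cos(2t)·(0,1)).
General solution: C_1X_1 + C_2X_2.
Applying p(0)=-2, q(0)=-3 gives C_1=-2, C_2=9.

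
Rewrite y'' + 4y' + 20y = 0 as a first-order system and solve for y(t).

Let x_1 = y, x_2 = y'. Then x_1' = x_2 and x_2' = -20x_1 - 4x_2.
A = [[0,1],[-20,-4]]; det(A-λI) = λ^2 + 4λ + 20.
Eigenvalues λ = -2 ± 4i.

y(t) = K_1e^(-2t)cos(4t) + K_2e^(-2t)sin(4t)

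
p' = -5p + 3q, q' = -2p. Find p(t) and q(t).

Coefficient matrix A = [[-5, 3], [-2, 0]].
Characteristic polynomial det(A - λI) = λ^2 + 5λ + 6 = 0.
Eigenvalues λ = -3, -2.
For λ=-3: (A-λI) row 1 is [-2, 3], so an eigenvector is (-3, -2).
For λ=-2: (A-λI) row 1 is [-3, 3], so an eigenvector is (1, 1).
General solution: K_1e^(-3t)(-3,-2) + K_2e^(-2t)(1,1).

p(t) = -3K_1e^(-3t) + K_2e^(-2t), q(t) = -2K_1e^(-3t) + K_2e^(-2t)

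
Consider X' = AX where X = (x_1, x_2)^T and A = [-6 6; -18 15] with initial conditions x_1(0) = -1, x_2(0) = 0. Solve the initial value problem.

Coefficient matrix A = [[-6, 6], [-18, 15]].
Characteristic polynomial det(A - λI) = λ^2 - 9λ + 18 = 0.
Eigenvalues λ = 6, 3.
For λ=6: (A-λI) row 1 is [-12, 6], so an eigenvector is (-1, -2).
For λ=3: (A-λI) row 1 is [-9, 6], so an eigenvector is (2, 3).
General solution: K_1e^(6t)(-1,-2) + K_2e^(3t)(2,3).
Applying x_1(0)=-1, x_2(0)=0 gives K_1=-3, K_2=-2.

x_1(t) = 3e^(6t) - 4e^(3t), x_2(t) = 6e^(6t) - 6e^(3t)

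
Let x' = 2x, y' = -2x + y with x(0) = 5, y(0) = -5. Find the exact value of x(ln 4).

80

A = [[2,0],[-2,1]]; eigenvalues λ = 2, 1.
Eigenvectors: (1,-2) for λ=2, (0,-1) for λ=1.
From the initial condition, c_1 = 5, c_2 = -5.
x(ln 4) = (5)(4^2)(1) + (-5)(4^1)(0) = 80.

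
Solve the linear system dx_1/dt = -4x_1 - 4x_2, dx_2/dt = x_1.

Coefficient matrix A = [[-4, -4], [1, 0]].
Characteristic polynomial det(A - λI) = λ^2 + 4λ + 4 = 0.
Single eigenvalue λ = -2 with algebraic multiplicity 2.
Eigenvector v = (-2,1); generalized eigenvector w with (A-λI)w=v is (3,-1).
General solution: e^(-2t)[C_1·v + C_2·(t·v + w)].

x_1(t) = -2C_1e^(-2t) - 2C_2te^(-2t) + 3C_2e^(-2t), x_2(t) = C_1e^(-2t) + C_2te^(-2t) - C_2e^(-2t)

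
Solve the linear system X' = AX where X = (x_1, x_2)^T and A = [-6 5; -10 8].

Coefficient matrix A = [[-6, 5], [-10, 8]].
Characteristic polynomial det(A - λI) = λ^2 - 2λ + 2 = 0.
Eigenvalues λ = 1 ± i (complex conjugate pair).
For λ=1+i: an eigenvector is (1,1) - i(-2,-3) = (1 + 2i, 1 + 3i).
A real fundamental pair from Re and Im of e^((1+i)t)v: X_1 = e^(t)(cos(t)·(1,1) + sin(t)·(-2,-3)), X_2 = e^(t)(sin(t)·(1,1) - cos(t)·(-2,-3)).
General solution: c_1X_1 + c_2X_2.

x_1(t) = -2c_1e^(t)sin(t) + c_1e^(t)cos(t) + c_2e^(t)sin(t) + 2c_2e^(t)cos(t), x_2(t) = -3c_1e^(t)sin(t) + c_1e^(t)cos(t) + c_2e^(t)sin(t) + 3c_2e^(t)cos(t)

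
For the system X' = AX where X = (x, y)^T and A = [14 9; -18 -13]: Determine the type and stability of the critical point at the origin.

saddle

A = [[14,9],[-18,-13]]; det(A-λI) = λ^2 - λ - 20.
λ = -4, 5: opposite signs.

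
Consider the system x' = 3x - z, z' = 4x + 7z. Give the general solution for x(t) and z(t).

Coefficient matrix A = [[3, -1], [4, 7]].
Characteristic polynomial det(A - λI) = λ^2 - 10λ + 25 = 0.
Single eigenvalue λ = 5 with algebraic multiplicity 2.
Eigenvector v = (1,-2); generalized eigenvector w with (A-λI)w=v is (-2,3).
General solution: e^(5t)[C_1·v + C_2·(t·v + w)].

x(t) = C_1e^(5t) + C_2te^(5t) - 2C_2e^(5t), z(t) = -2C_1e^(5t) - 2C_2te^(5t) + 3C_2e^(5t)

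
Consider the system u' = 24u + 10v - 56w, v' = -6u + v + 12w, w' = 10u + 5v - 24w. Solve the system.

Coefficient matrix A = [[24, 10, -56], [-6, 1, 12], [10, 5, -24]].
det(A - λI) = 0 gives eigenvalues λ = 4, -4, 1.
For λ=4: eigenvector (1,-2,0).
For λ=-4: eigenvector (2,0,1).
For λ=1: eigenvector (2,1,1).
General solution: C_1e^(4t)(1,-2,0) + C_2e^(-4t)(2,0,1) + C_3e^(t)(2,1,1).

u(t) = C_1e^(4t) + 2C_2e^(-4t) + 2C_3e^(t), v(t) = -2C_1e^(4t) + C_3e^(t), w(t) = C_2e^(-4t) + C_3e^(t)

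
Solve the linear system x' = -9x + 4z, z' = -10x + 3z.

x(t) = K_1e^(-3t)sin(2t) - K_1e^(-3t)cos(2t) - K_2e^(-3t)sin(2t) - K_2e^(-3t)cos(2t), z(t) = 2K_1e^(-3t)sin(2t) - K_1e^(-3t)cos(2t) - K_2e^(-3t)sin(2t) - 2K_2e^(-3t)cos(2t)

Coefficient matrix A = [[-9, 4], [-10, 3]].
Characteristic polynomial det(A - λI) = λ^2 + 6λ + 13 = 0.
Eigenvalues λ = -3 ± 2i (complex conjugate pair).
For λ=-3+2i: an eigenvector is (-1,-1) - i(1,2) = (-1 - i, -1 - 2i).
A real fundamental pair from Re and Im of e^((-3+2i)t)v: X_1 = e^(-3t)(cos(2t)·(-1,-1) + sin(2t)·(1,2)), X_2 = e^(-3t)(sin(2t)·(-1,-1) - cos(2t)·(1,2)).
General solution: K_1X_1 + K_2X_2.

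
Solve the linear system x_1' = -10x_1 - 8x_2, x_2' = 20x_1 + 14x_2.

Coefficient matrix A = [[-10, -8], [20, 14]].
Characteristic polynomial det(A - λI) = λ^2 - 4λ + 20 = 0.
Eigenvalues λ = 2 ± 4i (complex conjugate pair).
For λ=2+4i: an eigenvector is (1,-1) - i(-1,2) = (1 + i, -1 - 2i).
A real fundamental pair from Re and Im of e^((2+4i)t)v: X_1 = e^(2t)(cos(4t)·(1,-1) + sin(4t)·(-1,2)), X_2 = e^(2t)(sin(4t)·(1,-1) - cos(4t)·(-1,2)).
General solution: c_1X_1 + c_2X_2.

x_1(t) = -c_1e^(2t)sin(4t) + c_1e^(2t)cos(4t) + c_2e^(2t)sin(4t) + c_2e^(2t)cos(4t), x_2(t) = 2c_1e^(2t)sin(4t) - c_1e^(2t)cos(4t) - c_2e^(2t)sin(4t) - 2c_2e^(2t)cos(4t)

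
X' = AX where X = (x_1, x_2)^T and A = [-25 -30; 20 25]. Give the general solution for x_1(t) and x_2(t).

Coefficient matrix A = [[-25, -30], [20, 25]].
Characteristic polynomial det(A - λI) = λ^2 - 25 = 0.
Eigenvalues λ = -5, 5.
For λ=-5: (A-λI) row 1 is [-20, -30], so an eigenvector is (3, -2).
For λ=5: (A-λI) row 1 is [-30, -30], so an eigenvector is (-1, 1).
General solution: C_1e^(-5t)(3,-2) + C_2e^(5t)(-1,1).

x_1(t) = 3C_1e^(-5t) - C_2e^(5t), x_2(t) = -2C_1e^(-5t) + C_2e^(5t)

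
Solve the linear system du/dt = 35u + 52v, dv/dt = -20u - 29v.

Coefficient matrix A = [[35, 52], [-20, -29]].
Characteristic polynomial det(A - λI) = λ^2 - 6λ + 25 = 0.
Eigenvalues λ = 3 ± 4i (complex conjugate pair).
For λ=3+4i: an eigenvector is (3,-2) - i(-2,1) = (3 + 2i, -2 - i).
A real fundamental pair from Re and Im of e^((3+4i)t)v: X_1 = e^(3t)(cos(4t)·(3,-2) + sin(4t)·(-2,1)), X_2 = e^(3t)(sin(4t)·(3,-2) - cos(4t)·(-2,1)).
General solution: C_1X_1 + C_2X_2.

u(t) = -2C_1e^(3t)sin(4t) + 3C_1e^(3t)cos(4t) + 3C_2e^(3t)sin(4t) + 2C_2e^(3t)cos(4t), v(t) = C_1e^(3t)sin(4t) - 2C_1e^(3t)cos(4t) - 2C_2e^(3t)sin(4t) - C_2e^(3t)cos(4t)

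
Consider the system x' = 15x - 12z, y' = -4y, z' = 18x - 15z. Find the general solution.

x(t) = 2C_1e^(-3t) + C_3e^(3t), y(t) = C_2e^(-4t), z(t) = 3C_1e^(-3t) + C_3e^(3t)

Coefficient matrix A = [[15, 0, -12], [0, -4, 0], [18, 0, -15]].
det(A - λI) = 0 gives eigenvalues λ = -3, -4, 3.
For λ=-3: eigenvector (2,0,3).
For λ=-4: eigenvector (0,1,0).
For λ=3: eigenvector (1,0,1).
General solution: C_1e^(-3t)(2,0,3) + C_2e^(-4t)(0,1,0) + C_3e^(3t)(1,0,1).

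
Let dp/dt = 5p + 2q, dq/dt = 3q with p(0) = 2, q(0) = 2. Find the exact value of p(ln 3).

918

A = [[5,2],[0,3]]; eigenvalues λ = 3, 5.
Eigenvectors: (-1,1) for λ=3, (-1,0) for λ=5.
From the initial condition, c_1 = 2, c_2 = -4.
p(ln 3) = (2)(3^3)(-1) + (-4)(3^5)(-1) = 918.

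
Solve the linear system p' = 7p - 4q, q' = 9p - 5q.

Coefficient matrix A = [[7, -4], [9, -5]].
Characteristic polynomial det(A - λI) = λ^2 - 2λ + 1 = 0.
Single eigenvalue λ = 1 with algebraic multiplicity 2.
Eigenvector v = (2,3); generalized eigenvector w with (A-λI)w=v is (-1,-2).
General solution: e^(t)[C_1·v + C_2·(t·v + w)].

p(t) = 2C_1e^(t) + 2C_2te^(t) - C_2e^(t), q(t) = 3C_1e^(t) + 3C_2te^(t) - 2C_2e^(t)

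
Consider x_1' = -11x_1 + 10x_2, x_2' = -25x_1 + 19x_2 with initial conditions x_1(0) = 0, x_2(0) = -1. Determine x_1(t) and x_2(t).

x_1(t) = -2e^(4t)sin(5t), x_2(t) = -3e^(4t)sin(5t) - e^(4t)cos(5t)

Coefficient matrix A = [[-11, 10], [-25, 19]].
Characteristic polynomial det(A - λI) = λ^2 - 8λ + 41 = 0.
Eigenvalues λ = 4 ± 5i (complex conjugate pair).
For λ=4+5i: an eigenvector is (-1,-1) - i(1,2) = (-1 - i, -1 - 2i).
A real fundamental pair from Re and Im of e^((4+5i)t)v: X_1 = e^(4t)(cos(5t)·(-1,-1) + sin(5t)·(1,2)), X_2 = e^(4t)(sin(5t)·(-1,-1) - cos(5t)·(1,2)).
General solution: C_1X_1 + C_2X_2.
Applying x_1(0)=0, x_2(0)=-1 gives C_1=-1, C_2=1.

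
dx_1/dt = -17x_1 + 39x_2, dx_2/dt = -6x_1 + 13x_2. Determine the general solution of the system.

x_1(t) = 3c_1e^(-2t)sin(3t) + 2c_1e^(-2t)cos(3t) + 2c_2e^(-2t)sin(3t) - 3c_2e^(-2t)cos(3t), x_2(t) = c_1e^(-2t)sin(3t) + c_1e^(-2t)cos(3t) + c_2e^(-2t)sin(3t) - c_2e^(-2t)cos(3t)

Coefficient matrix A = [[-17, 39], [-6, 13]].
Characteristic polynomial det(A - λI) = λ^2 + 4λ + 13 = 0.
Eigenvalues λ = -2 ± 3i (complex conjugate pair).
For λ=-2+3i: an eigenvector is (2,1) - i(3,1) = (2 - 3i, 1 - i).
A real fundamental pair from Re and Im of e^((-2+3i)t)v: X_1 = e^(-2t)(cos(3t)·(2,1) + sin(3t)·(3,1)), X_2 = e^(-2t)(sin(3t)·(2,1) - cos(3t)·(3,1)).
General solution: c_1X_1 + c_2X_2.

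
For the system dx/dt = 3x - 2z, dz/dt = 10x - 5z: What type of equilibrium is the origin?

A = [[3,-2],[10,-5]]; det(A-λI) = λ^2 + 2λ + 5.
λ = -1 ± 2i: negative real part.

stable spiral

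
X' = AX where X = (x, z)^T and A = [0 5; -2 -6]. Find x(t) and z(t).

Coefficient matrix A = [[0, 5], [-2, -6]].
Characteristic polynomial det(A - λI) = λ^2 + 6λ + 10 = 0.
Eigenvalues λ = -3 ± i (complex conjugate pair).
For λ=-3+i: an eigenvector is (1,-1) - i(-2,1) = (1 + 2i, -1 - i).
A real fundamental pair from Re and Im of e^((-3+i)t)v: X_1 = e^(-3t)(cos(t)·(1,-1) + sin(t)·(-2,1)), X_2 = e^(-3t)(sin(t)·(1,-1) - cos(t)·(-2,1)).
General solution: C_1X_1 + C_2X_2.

x(t) = -2C_1e^(-3t)sin(t) + C_1e^(-3t)cos(t) + C_2e^(-3t)sin(t) + 2C_2e^(-3t)cos(t), z(t) = C_1e^(-3t)sin(t) - C_1e^(-3t)cos(t) - C_2e^(-3t)sin(t) - C_2e^(-3t)cos(t)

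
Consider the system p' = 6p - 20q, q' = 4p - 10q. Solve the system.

p(t) = -C_1e^(-2t)sin(4t) + 2C_1e^(-2t)cos(4t) + 2C_2e^(-2t)sin(4t) + C_2e^(-2t)cos(4t), q(t) = C_1e^(-2t)cos(4t) + C_2e^(-2t)sin(4t)

Coefficient matrix A = [[6, -20], [4, -10]].
Characteristic polynomial det(A - λI) = λ^2 + 4λ + 20 = 0.
Eigenvalues λ = -2 ± 4i (complex conjugate pair).
For λ=-2+4i: an eigenvector is (2,1) - i(-1,0) = (2 + i, 1).
A real fundamental pair from Re and Im of e^((-2+4i)t)v: X_1 = e^(-2t)(cos(4t)·(2,1) + sin(4t)·(-1,0)), X_2 = e^(-2t)(sin(4t)·(2,1) - cos(4t)·(-1,0)).
General solution: C_1X_1 + C_2X_2.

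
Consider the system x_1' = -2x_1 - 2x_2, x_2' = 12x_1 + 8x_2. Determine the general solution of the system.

x_1(t) = c_1e^(2t) + c_2e^(4t), x_2(t) = -2c_1e^(2t) - 3c_2e^(4t)

Coefficient matrix A = [[-2, -2], [12, 8]].
Characteristic polynomial det(A - λI) = λ^2 - 6λ + 8 = 0.
Eigenvalues λ = 2, 4.
For λ=2: (A-λI) row 1 is [-4, -2], so an eigenvector is (1, -2).
For λ=4: (A-λI) row 1 is [-6, -2], so an eigenvector is (1, -3).
General solution: c_1e^(2t)(1,-2) + c_2e^(4t)(1,-3).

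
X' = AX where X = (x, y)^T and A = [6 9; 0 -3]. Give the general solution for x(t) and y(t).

Coefficient matrix A = [[6, 9], [0, -3]].
Characteristic polynomial det(A - λI) = λ^2 - 3λ - 18 = 0.
Eigenvalues λ = -3, 6.
For λ=-3: (A-λI) row 1 is [9, 9], so an eigenvector is (1, -1).
For λ=6: (A-λI) row 1 is [0, 9], so an eigenvector is (-1, 0).
General solution: K_1e^(-3t)(1,-1) + K_2e^(6t)(-1,0).

x(t) = K_1e^(-3t) - K_2e^(6t), y(t) = -K_1e^(-3t)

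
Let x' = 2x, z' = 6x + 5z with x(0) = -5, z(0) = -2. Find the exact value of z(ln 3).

A = [[2,0],[6,5]]; eigenvalues λ = 5, 2.
Eigenvectors: (0,-1) for λ=5, (1,-2) for λ=2.
From the initial condition, c_1 = 12, c_2 = -5.
z(ln 3) = (12)(3^5)(-1) + (-5)(3^2)(-2) = -2826.

-2826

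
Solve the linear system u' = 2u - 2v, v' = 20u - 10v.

u(t) = K_1e^(-4t)sin(2t) - K_2e^(-4t)cos(2t), v(t) = 3K_1e^(-4t)sin(2t) - K_1e^(-4t)cos(2t) - K_2e^(-4t)sin(2t) - 3K_2e^(-4t)cos(2t)

Coefficient matrix A = [[2, -2], [20, -10]].
Characteristic polynomial det(A - λI) = λ^2 + 8λ + 20 = 0.
Eigenvalues λ = -4 ± 2i (complex conjugate pair).
For λ=-4+2i: an eigenvector is (0,-1) - i(1,3) = (0 - i, -1 - 3i).
A real fundamental pair from Re and Im of e^((-4+2i)t)v: X_1 = e^(-4t)(cos(2t)·(0,-1) + sin(2t)·(1,3)), X_2 = e^(-4t)(sin(2t)·(0,-1) - cos(2t)·(1,3)).
General solution: K_1X_1 + K_2X_2.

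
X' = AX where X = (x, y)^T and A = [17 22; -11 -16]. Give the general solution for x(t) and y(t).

Coefficient matrix A = [[17, 22], [-11, -16]].
Characteristic polynomial det(A - λI) = λ^2 - λ - 30 = 0.
Eigenvalues λ = 6, -5.
For λ=6: (A-λI) row 1 is [11, 22], so an eigenvector is (-2, 1).
For λ=-5: (A-λI) row 1 is [22, 22], so an eigenvector is (-1, 1).
General solution: K_1e^(6t)(-2,1) + K_2e^(-5t)(-1,1).

x(t) = -2K_1e^(6t) - K_2e^(-5t), y(t) = K_1e^(6t) + K_2e^(-5t)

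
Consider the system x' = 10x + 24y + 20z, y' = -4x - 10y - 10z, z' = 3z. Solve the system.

x(t) = -3C_1e^(2t) + 2C_2e^(-2t) + 4C_3e^(3t), y(t) = C_1e^(2t) - C_2e^(-2t) - 2C_3e^(3t), z(t) = C_3e^(3t)

Coefficient matrix A = [[10, 24, 20], [-4, -10, -10], [0, 0, 3]].
det(A - λI) = 0 gives eigenvalues λ = 2, -2, 3.
For λ=2: eigenvector (-3,1,0).
For λ=-2: eigenvector (2,-1,0).
For λ=3: eigenvector (4,-2,1).
General solution: C_1e^(2t)(-3,1,0) + C_2e^(-2t)(2,-1,0) + C_3e^(3t)(4,-2,1).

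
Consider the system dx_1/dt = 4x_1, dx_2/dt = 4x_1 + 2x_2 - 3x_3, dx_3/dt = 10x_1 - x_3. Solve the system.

Coefficient matrix A = [[4, 0, 0], [4, 2, -3], [10, 0, -1]].
det(A - λI) = 0 gives eigenvalues λ = 4, 2, -1.
For λ=4: eigenvector (1,-1,2).
For λ=2: eigenvector (0,1,0).
For λ=-1: eigenvector (0,1,1).
General solution: c_1e^(4t)(1,-1,2) + c_2e^(2t)(0,1,0) + c_3e^(-t)(0,1,1).

x_1(t) = c_1e^(4t), x_2(t) = -c_1e^(4t) + c_2e^(2t) + c_3e^(-t), x_3(t) = 2c_1e^(4t) + c_3e^(-t)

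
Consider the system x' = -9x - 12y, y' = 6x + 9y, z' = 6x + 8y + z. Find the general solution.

Coefficient matrix A = [[-9, -12, 0], [6, 9, 0], [6, 8, 1]].
det(A - λI) = 0 gives eigenvalues λ = 3, -3, 1.
For λ=3: eigenvector (-1,1,1).
For λ=-3: eigenvector (-2,1,1).
For λ=1: eigenvector (0,0,1).
General solution: c_1e^(3t)(-1,1,1) + c_2e^(-3t)(-2,1,1) + c_3e^(t)(0,0,1).

x(t) = -c_1e^(3t) - 2c_2e^(-3t), y(t) = c_1e^(3t) + c_2e^(-3t), z(t) = c_1e^(3t) + c_2e^(-3t) + c_3e^(t)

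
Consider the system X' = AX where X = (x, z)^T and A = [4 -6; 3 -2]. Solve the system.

x(t) = -K_1e^(t)sin(3t) + K_1e^(t)cos(3t) + K_2e^(t)sin(3t) + K_2e^(t)cos(3t), z(t) = K_1e^(t)cos(3t) + K_2e^(t)sin(3t)

Coefficient matrix A = [[4, -6], [3, -2]].
Characteristic polynomial det(A - λI) = λ^2 - 2λ + 10 = 0.
Eigenvalues λ = 1 ± 3i (complex conjugate pair).
For λ=1+3i: an eigenvector is (1,1) - i(-1,0) = (1 + i, 1).
A real fundamental pair from Re and Im of e^((1+3i)t)v: X_1 = e^(t)(cos(3t)·(1,1) + sin(3t)·(-1,0)), X_2 = e^(t)(sin(3t)·(1,1) - cos(3t)·(-1,0)).
General solution: K_1X_1 + K_2X_2.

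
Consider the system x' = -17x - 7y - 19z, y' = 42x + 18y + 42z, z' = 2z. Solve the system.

x(t) = c_1e^(-3t) + c_2e^(4t) - c_3e^(2t), y(t) = -2c_1e^(-3t) - 3c_2e^(4t), z(t) = c_3e^(2t)

Coefficient matrix A = [[-17, -7, -19], [42, 18, 42], [0, 0, 2]].
det(A - λI) = 0 gives eigenvalues λ = -3, 4, 2.
For λ=-3: eigenvector (1,-2,0).
For λ=4: eigenvector (1,-3,0).
For λ=2: eigenvector (-1,0,1).
General solution: c_1e^(-3t)(1,-2,0) + c_2e^(4t)(1,-3,0) + c_3e^(2t)(-1,0,1).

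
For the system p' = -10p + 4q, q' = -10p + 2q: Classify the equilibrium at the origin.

stable spiral

A = [[-10,4],[-10,2]]; det(A-λI) = λ^2 + 8λ + 20.
λ = -4 ± 2i: negative real part.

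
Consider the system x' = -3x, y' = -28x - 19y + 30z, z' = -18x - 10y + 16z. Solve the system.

Coefficient matrix A = [[-3, 0, 0], [-28, -19, 30], [-18, -10, 16]].
det(A - λI) = 0 gives eigenvalues λ = 1, -3, -4.
For λ=1: eigenvector (0,-3,-2).
For λ=-3: eigenvector (1,2,2).
For λ=-4: eigenvector (0,2,1).
General solution: c_1e^(t)(0,-3,-2) + c_2e^(-3t)(1,2,2) + c_3e^(-4t)(0,2,1).

x(t) = c_2e^(-3t), y(t) = -3c_1e^(t) + 2c_2e^(-3t) + 2c_3e^(-4t), z(t) = -2c_1e^(t) + 2c_2e^(-3t) + c_3e^(-4t)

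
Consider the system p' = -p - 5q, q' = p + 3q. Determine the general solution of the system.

Coefficient matrix A = [[-1, -5], [1, 3]].
Characteristic polynomial det(A - λI) = λ^2 - 2λ + 2 = 0.
Eigenvalues λ = 1 ± i (complex conjugate pair).
For λ=1+i: an eigenvector is (-1,0) - i(2,-1) = (-1 - 2i, 0 + i).
A real fundamental pair from Re and Im of e^((1+i)t)v: X_1 = e^(t)(cos(t)·(-1,0) + sin(t)·(2,-1)), X_2 = e^(t)(sin(t)·(-1,0) - cos(t)·(2,-1)).
General solution: K_1X_1 + K_2X_2.

p(t) = 2K_1e^(t)sin(t) - K_1e^(t)cos(t) - K_2e^(t)sin(t) - 2K_2e^(t)cos(t), q(t) = -K_1e^(t)sin(t) + K_2e^(t)cos(t)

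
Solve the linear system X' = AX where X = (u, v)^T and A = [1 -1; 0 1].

u(t) = c_1e^(t) + c_2te^(t) - 2c_2e^(t), v(t) = -c_2e^(t)

Coefficient matrix A = [[1, -1], [0, 1]].
Characteristic polynomial det(A - λI) = λ^2 - 2λ + 1 = 0.
Single eigenvalue λ = 1 with algebraic multiplicity 2.
Eigenvector v = (1,0); generalized eigenvector w with (A-λI)w=v is (-2,-1).
General solution: e^(t)[c_1·v + c_2·(t·v + w)].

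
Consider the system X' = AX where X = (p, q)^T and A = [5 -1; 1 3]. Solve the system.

Coefficient matrix A = [[5, -1], [1, 3]].
Characteristic polynomial det(A - λI) = λ^2 - 8λ + 16 = 0.
Single eigenvalue λ = 4 with algebraic multiplicity 2.
Eigenvector v = (1,1); generalized eigenvector w with (A-λI)w=v is (3,2).
General solution: e^(4t)[c_1·v + c_2·(t·v + w)].

p(t) = c_1e^(4t) + c_2te^(4t) + 3c_2e^(4t), q(t) = c_1e^(4t) + c_2te^(4t) + 2c_2e^(4t)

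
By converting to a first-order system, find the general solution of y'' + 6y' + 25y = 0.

Let x_1 = y, x_2 = y'. Then x_1' = x_2 and x_2' = -25x_1 - 6x_2.
A = [[0,1],[-25,-6]]; det(A-λI) = λ^2 + 6λ + 25.
Eigenvalues λ = -3 ± 4i.

y(t) = K_1e^(-3t)cos(4t) + K_2e^(-3t)sin(4t)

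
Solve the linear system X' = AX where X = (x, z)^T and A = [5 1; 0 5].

x(t) = -C_1e^(5t) - C_2te^(5t) + 3C_2e^(5t), z(t) = -C_2e^(5t)

Coefficient matrix A = [[5, 1], [0, 5]].
Characteristic polynomial det(A - λI) = λ^2 - 10λ + 25 = 0.
Single eigenvalue λ = 5 with algebraic multiplicity 2.
Eigenvector v = (-1,0); generalized eigenvector w with (A-λI)w=v is (3,-1).
General solution: e^(5t)[C_1·v + C_2·(t·v + w)].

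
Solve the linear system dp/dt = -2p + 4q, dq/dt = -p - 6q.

Coefficient matrix A = [[-2, 4], [-1, -6]].
Characteristic polynomial det(A - λI) = λ^2 + 8λ + 16 = 0.
Single eigenvalue λ = -4 with algebraic multiplicity 2.
Eigenvector v = (2,-1); generalized eigenvector w with (A-λI)w=v is (-3,2).
General solution: e^(-4t)[c_1·v + c_2·(t·v + w)].

p(t) = 2c_1e^(-4t) + 2c_2te^(-4t) - 3c_2e^(-4t), q(t) = -c_1e^(-4t) - c_2te^(-4t) + 2c_2e^(-4t)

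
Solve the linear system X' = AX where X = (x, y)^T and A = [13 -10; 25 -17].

Coefficient matrix A = [[13, -10], [25, -17]].
Characteristic polynomial det(A - λI) = λ^2 + 4λ + 29 = 0.
Eigenvalues λ = -2 ± 5i (complex conjugate pair).
For λ=-2+5i: an eigenvector is (1,2) - i(-1,-1) = (1 + i, 2 + i).
A real fundamental pair from Re and Im of e^((-2+5i)t)v: X_1 = e^(-2t)(cos(5t)·(1,2) + sin(5t)·(-1,-1)), X_2 = e^(-2t)(sin(5t)·(1,2) - cos(5t)·(-1,-1)).
General solution: C_1X_1 + C_2X_2.

x(t) = -C_1e^(-2t)sin(5t) + C_1e^(-2t)cos(5t) + C_2e^(-2t)sin(5t) + C_2e^(-2t)cos(5t), y(t) = -C_1e^(-2t)sin(5t) + 2C_1e^(-2t)cos(5t) + 2C_2e^(-2t)sin(5t) + C_2e^(-2t)cos(5t)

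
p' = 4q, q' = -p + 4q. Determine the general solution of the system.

p(t) = 2c_1e^(2t) + 2c_2te^(2t) + 3c_2e^(2t), q(t) = c_1e^(2t) + c_2te^(2t) + 2c_2e^(2t)

Coefficient matrix A = [[0, 4], [-1, 4]].
Characteristic polynomial det(A - λI) = λ^2 - 4λ + 4 = 0.
Single eigenvalue λ = 2 with algebraic multiplicity 2.
Eigenvector v = (2,1); generalized eigenvector w with (A-λI)w=v is (3,2).
General solution: e^(2t)[c_1·v + c_2·(t·v + w)].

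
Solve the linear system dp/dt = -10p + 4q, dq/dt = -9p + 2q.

p(t) = 2C_1e^(-4t) + 2C_2te^(-4t) - C_2e^(-4t), q(t) = 3C_1e^(-4t) + 3C_2te^(-4t) - C_2e^(-4t)

Coefficient matrix A = [[-10, 4], [-9, 2]].
Characteristic polynomial det(A - λI) = λ^2 + 8λ + 16 = 0.
Single eigenvalue λ = -4 with algebraic multiplicity 2.
Eigenvector v = (2,3); generalized eigenvector w with (A-λI)w=v is (-1,-1).
General solution: e^(-4t)[C_1·v + C_2·(t·v + w)].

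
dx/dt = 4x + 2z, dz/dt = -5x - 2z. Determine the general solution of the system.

Coefficient matrix A = [[4, 2], [-5, -2]].
Characteristic polynomial det(A - λI) = λ^2 - 2λ + 2 = 0.
Eigenvalues λ = 1 ± i (complex conjugate pair).
For λ=1+i: an eigenvector is (-1,2) - i(1,-1) = (-1 - i, 2 + i).
A real fundamental pair from Re and Im of e^((1+i)t)v: X_1 = e^(t)(cos(t)·(-1,2) + sin(t)·(1,-1)), X_2 = e^(t)(sin(t)·(-1,2) - cos(t)·(1,-1)).
General solution: K_1X_1 + K_2X_2.

x(t) = K_1e^(t)sin(t) - K_1e^(t)cos(t) - K_2e^(t)sin(t) - K_2e^(t)cos(t), z(t) = -K_1e^(t)sin(t) + 2K_1e^(t)cos(t) + 2K_2e^(t)sin(t) + K_2e^(t)cos(t)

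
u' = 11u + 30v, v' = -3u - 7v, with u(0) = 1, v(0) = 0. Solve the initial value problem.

u(t) = 3e^(2t)sin(3t) + e^(2t)cos(3t), v(t) = -e^(2t)sin(3t)

Coefficient matrix A = [[11, 30], [-3, -7]].
Characteristic polynomial det(A - λI) = λ^2 - 4λ + 13 = 0.
Eigenvalues λ = 2 ± 3i (complex conjugate pair).
For λ=2+3i: an eigenvector is (1,0) - i(3,-1) = (1 - 3i, 0 + i).
A real fundamental pair from Re and Im of e^((2+3i)t)v: X_1 = e^(2t)(cos(3t)·(1,0) + sin(3t)·(3,-1)), X_2 = e^(2t)(sin(3t)·(1,0) - cos(3t)·(3,-1)).
General solution: K_1X_1 + K_2X_2.
Applying u(0)=1, v(0)=0 gives K_1=1, K_2=0.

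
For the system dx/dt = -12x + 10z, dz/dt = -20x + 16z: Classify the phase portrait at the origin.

A = [[-12,10],[-20,16]]; det(A-λI) = λ^2 - 4λ + 8.
λ = 2 ± 2i: positive real part.

unstable spiral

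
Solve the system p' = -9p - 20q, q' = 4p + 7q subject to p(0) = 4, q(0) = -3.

p(t) = 7e^(-t)sin(4t) + 4e^(-t)cos(4t), q(t) = -2e^(-t)sin(4t) - 3e^(-t)cos(4t)

Coefficient matrix A = [[-9, -20], [4, 7]].
Characteristic polynomial det(A - λI) = λ^2 + 2λ + 17 = 0.
Eigenvalues λ = -1 ± 4i (complex conjugate pair).
For λ=-1+4i: an eigenvector is (1,0) - i(-2,1) = (1 + 2i, 0 - i).
A real fundamental pair from Re and Im of e^((-1+4i)t)v: X_1 = e^(-t)(cos(4t)·(1,0) + sin(4t)·(-2,1)), X_2 = e^(-t)(sin(4t)·(1,0) - cos(4t)·(-2,1)).
General solution: c_1X_1 + c_2X_2.
Applying p(0)=4, q(0)=-3 gives c_1=-2, c_2=3.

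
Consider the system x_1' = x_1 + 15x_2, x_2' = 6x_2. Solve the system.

Coefficient matrix A = [[1, 15], [0, 6]].
Characteristic polynomial det(A - λI) = λ^2 - 7λ + 6 = 0.
Eigenvalues λ = 1, 6.
For λ=1: (A-λI) row 1 is [0, 15], so an eigenvector is (-1, 0).
For λ=6: (A-λI) row 1 is [-5, 15], so an eigenvector is (3, 1).
General solution: K_1e^(t)(-1,0) + K_2e^(6t)(3,1).

x_1(t) = -K_1e^(t) + 3K_2e^(6t), x_2(t) = K_2e^(6t)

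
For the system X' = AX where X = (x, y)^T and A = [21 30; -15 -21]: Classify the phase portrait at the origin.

center

A = [[21,30],[-15,-21]]; det(A-λI) = λ^2 + 9.
λ = 0 ± 3i: zero real part.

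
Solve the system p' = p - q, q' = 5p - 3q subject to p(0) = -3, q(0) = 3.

p(t) = -9e^(-t)sin(t) - 3e^(-t)cos(t), q(t) = -21e^(-t)sin(t) + 3e^(-t)cos(t)

Coefficient matrix A = [[1, -1], [5, -3]].
Characteristic polynomial det(A - λI) = λ^2 + 2λ + 2 = 0.
Eigenvalues λ = -1 ± i (complex conjugate pair).
For λ=-1+i: an eigenvector is (0,1) - i(-1,-2) = (0 + i, 1 + 2i).
A real fundamental pair from Re and Im of e^((-1+i)t)v: X_1 = e^(-t)(cos(t)·(0,1) + sin(t)·(-1,-2)), X_2 = e^(-t)(sin(t)·(0,1) - cos(t)·(-1,-2)).
General solution: K_1X_1 + K_2X_2.
Applying p(0)=-3, q(0)=3 gives K_1=9, K_2=-3.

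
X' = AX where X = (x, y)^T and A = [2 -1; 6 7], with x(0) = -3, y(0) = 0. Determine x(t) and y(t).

Coefficient matrix A = [[2, -1], [6, 7]].
Characteristic polynomial det(A - λI) = λ^2 - 9λ + 20 = 0.
Eigenvalues λ = 5, 4.
For λ=5: (A-λI) row 1 is [-3, -1], so an eigenvector is (1, -3).
For λ=4: (A-λI) row 1 is [-2, -1], so an eigenvector is (1, -2).
General solution: K_1e^(5t)(1,-3) + K_2e^(4t)(1,-2).
Applying x(0)=-3, y(0)=0 gives K_1=6, K_2=-9.

x(t) = 6e^(5t) - 9e^(4t), y(t) = -18e^(5t) + 18e^(4t)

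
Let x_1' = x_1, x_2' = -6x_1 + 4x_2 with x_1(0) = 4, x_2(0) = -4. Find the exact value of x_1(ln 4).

16

A = [[1,0],[-6,4]]; eigenvalues λ = 1, 4.
Eigenvectors: (-1,-2) for λ=1, (0,-1) for λ=4.
From the initial condition, c_1 = -4, c_2 = 12.
x_1(ln 4) = (-4)(4^1)(-1) + (12)(4^4)(0) = 16.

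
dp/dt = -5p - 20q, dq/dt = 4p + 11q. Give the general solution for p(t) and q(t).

Coefficient matrix A = [[-5, -20], [4, 11]].
Characteristic polynomial det(A - λI) = λ^2 - 6λ + 25 = 0.
Eigenvalues λ = 3 ± 4i (complex conjugate pair).
For λ=3+4i: an eigenvector is (2,-1) - i(1,0) = (2 - i, -1).
A real fundamental pair from Re and Im of e^((3+4i)t)v: X_1 = e^(3t)(cos(4t)·(2,-1) + sin(4t)·(1,0)), X_2 = e^(3t)(sin(4t)·(2,-1) - cos(4t)·(1,0)).
General solution: K_1X_1 + K_2X_2.

p(t) = K_1e^(3t)sin(4t) + 2K_1e^(3t)cos(4t) + 2K_2e^(3t)sin(4t) - K_2e^(3t)cos(4t), q(t) = -K_1e^(3t)cos(4t) - K_2e^(3t)sin(4t)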